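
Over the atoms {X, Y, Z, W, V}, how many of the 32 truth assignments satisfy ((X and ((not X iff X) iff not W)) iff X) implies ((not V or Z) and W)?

20

Initial set: {T (((X and ((not X iff X) iff not W)) iff X) implies ((not V or Z) and W))}.
T (((X and ((not X iff X) iff not W)) iff X) implies ((not V or Z) and W)): β-rule — branch into F ((X and ((not X iff X) iff not W)) iff X)  //  T ((not V or Z) and W).
  branch 1 (add F ((X and ((not X iff X) iff not W)) iff X)):
    F ((X and ((not X iff X) iff not W)) iff X): β-rule — branch into T (X and ((not X iff X) iff not W)), F X  //  F (X and ((not X iff X) iff not W)), T X.
      branch 1.1 (add T (X and ((not X iff X) iff not W)), F X):
        T (X and ((not X iff X) iff not W)): α-rule — add T X, T ((not X iff X) iff not W).
        × closes — contains both X and not X.
      branch 1.2 (add F (X and ((not X iff X) iff not W)), T X):
        F (X and ((not X iff X) iff not W)): β-rule — branch into F X  //  F ((not X iff X) iff not W).
          branch 1.2.1 (add F X):
            × closes — contains both X and not X.
          branch 1.2.2 (add F ((not X iff X) iff not W)):
            F ((not X iff X) iff not W): β-rule — branch into T (not X iff X), F not W  //  F (not X iff X), T not W.
              branch 1.2.2.1 (add T (not X iff X), F not W):
                T (not X iff X): β-rule — branch into T not X, T X  //  F not X, F X.
                  branch 1.2.2.1.1 (add T not X, T X):
                    × closes — contains both X and not X.
                  branch 1.2.2.1.2 (add F not X, F X):
                    × closes — contains both X and not X.
              branch 1.2.2.2 (add F (not X iff X), T not W):
                F (not X iff X): β-rule — branch into T not X, F X  //  F not X, T X.
                  branch 1.2.2.2.1 (add T not X, F X):
                    × closes — contains both X and not X.
                  branch 1.2.2.2.2 (add F not X, T X):
                    ○ open, literals {W=0, X=1}.
  branch 2 (add T ((not V or Z) and W)):
    T ((not V or Z) and W): α-rule — add T (not V or Z), T W.
    T (not V or Z): β-rule — branch into T not V  //  T Z.
      branch 2.1 (add T not V):
        ○ open, literals {V=0, W=1}.
      branch 2.2 (add T Z):
        ○ open, literals {W=1, Z=1}.
5 branches closed, 3 open.
Each open branch fixes some atoms; the unmentioned ones are free. Counting distinct full assignments: branch {W=0, X=1} (Y, Z, V) contributes 8 new; branch {V=0, W=1} (X, Y, Z) contributes 8 new; branch {W=1, Z=1} (X, Y, V) contributes 4 new. Total: 20.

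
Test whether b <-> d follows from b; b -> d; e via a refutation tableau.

Yes

Initial set: {b; (b -> d); e; ~(b <-> d)}.
(b -> d): β-rule — branch into ~b  //  d.
  branch 1 (add ~b):
    × closes — contains both b and ~b.
  branch 2 (add d):
    ~(b <-> d): β-rule — branch into b, ~d  //  ~b, d.
      branch 2.1 (add b, ~d):
        × closes — contains both d and ~d.
      branch 2.2 (add ~b, d):
        × closes — contains both b and ~b.
All 3 branches close.
Every branch closed, so the premises entail the conclusion.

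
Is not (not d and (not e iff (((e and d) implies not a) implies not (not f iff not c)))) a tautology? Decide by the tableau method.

Assume the negation and expand:
Initial set: {F not (not d and (not e iff (((e and d) implies not a) implies not (not f iff not c))))}.
F not (not d and (not e iff (((e and d) implies not a) implies not (not f iff not c)))): α-rule — add T not d, T (not e iff (((e and d) implies not a) implies not (not f iff not c))).
T (not e iff (((e and d) implies not a) implies not (not f iff not c))): β-rule — branch into T not e, T (((e and d) implies not a) implies not (not f iff not c))  //  F not e, F (((e and d) implies not a) implies not (not f iff not c)).
  branch 1 (add T not e, T (((e and d) implies not a) implies not (not f iff not c))):
    T (((e and d) implies not a) implies not (not f iff not c)): β-rule — branch into F ((e and d) implies not a)  //  T not (not f iff not c).
      branch 1.1 (add F ((e and d) implies not a)):
        F ((e and d) implies not a): α-rule — add T (e and d), F not a.
        T (e and d): α-rule — add T e, T d.
        × closes — contains both e and not e.
      branch 1.2 (add T not (not f iff not c)):
        T not (not f iff not c): β-rule — branch into T not f, F not c  //  F not f, T not c.
          branch 1.2.1 (add T not f, F not c):
            ○ open, literals {c=1, d=0, e=0, f=0}.
          branch 1.2.2 (add F not f, T not c):
            ○ open, literals {c=0, d=0, e=0, f=1}.
  branch 2 (add F not e, F (((e and d) implies not a) implies not (not f iff not c))):
    F (((e and d) implies not a) implies not (not f iff not c)): α-rule — add T ((e and d) implies not a), F not (not f iff not c).
    T ((e and d) implies not a): β-rule — branch into F (e and d)  //  T not a.
      branch 2.1 (add F (e and d)):
        F not (not f iff not c): β-rule — branch into T not f, T not c  //  F not f, F not c.
          branch 2.1.1 (add T not f, T not c):
            F (e and d): β-rule — branch into F e  //  F d.
              branch 2.1.1.1 (add F e):
                × closes — contains both e and not e.
              branch 2.1.1.2 (add F d):
                ○ open, literals {c=0, d=0, e=1, f=0}.
          branch 2.1.2 (add F not f, F not c):
            F (e and d): β-rule — branch into F e  //  F d.
              branch 2.1.2.1 (add F e):
                × closes — contains both e and not e.
              branch 2.1.2.2 (add F d):
                ○ open, literals {c=1, d=0, e=1, f=1}.
      branch 2.2 (add T not a):
        F not (not f iff not c): β-rule — branch into T not f, T not c  //  F not f, F not c.
          branch 2.2.1 (add T not f, T not c):
            ○ open, literals {a=0, c=0, d=0, e=1, f=0}.
          branch 2.2.2 (add F not f, F not c):
            ○ open, literals {a=0, c=1, d=0, e=1, f=1}.
3 branches closed, 6 open.
An open branch gives a countermodel: c=1, d=0, e=0, f=0 (unmentioned atoms arbitrary); under it the original formula is false.

Not valid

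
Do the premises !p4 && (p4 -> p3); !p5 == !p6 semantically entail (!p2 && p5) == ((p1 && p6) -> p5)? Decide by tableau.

No

Initial set: {T (!p4 && (p4 -> p3)); T (!p5 == !p6); F ((!p2 && p5) == ((p1 && p6) -> p5))}.
T (!p4 && (p4 -> p3)): α-rule — add T !p4, T (p4 -> p3).
T (!p5 == !p6): β-rule — branch into T !p5, T !p6  //  F !p5, F !p6.
  branch 1 (add T !p5, T !p6):
    F ((!p2 && p5) == ((p1 && p6) -> p5)): β-rule — branch into T (!p2 && p5), F ((p1 && p6) -> p5)  //  F (!p2 && p5), T ((p1 && p6) -> p5).
      branch 1.1 (add T (!p2 && p5), F ((p1 && p6) -> p5)):
        T (!p2 && p5): α-rule — add T !p2, T p5.
        × closes — contains both p5 and !p5.
      branch 1.2 (add F (!p2 && p5), T ((p1 && p6) -> p5)):
        T (p4 -> p3): β-rule — branch into F p4  //  T p3.
          branch 1.2.1 (add F p4):
            F (!p2 && p5): β-rule — branch into F !p2  //  F p5.
              branch 1.2.1.1 (add F !p2):
                T ((p1 && p6) -> p5): β-rule — branch into F (p1 && p6)  //  T p5.
                  branch 1.2.1.1.1 (add F (p1 && p6)):
                    F (p1 && p6): β-rule — branch into F p1  //  F p6.
                      branch 1.2.1.1.1.1 (add F p1):
                        ○ open, literals {p1=0, p2=1, p4=0, p5=0, p6=0}.
                      branch 1.2.1.1.1.2 (add F p6):
                        ○ open, literals {p2=1, p4=0, p5=0, p6=0}.
                  branch 1.2.1.1.2 (add T p5):
                    × closes — contains both p5 and !p5.
              branch 1.2.1.2 (add F p5):
                T ((p1 && p6) -> p5): β-rule — branch into F (p1 && p6)  //  T p5.
                  branch 1.2.1.2.1 (add F (p1 && p6)):
                    F (p1 && p6): β-rule — branch into F p1  //  F p6.
                      branch 1.2.1.2.1.1 (add F p1):
                        ○ open, literals {p1=0, p4=0, p5=0, p6=0}.
                      branch 1.2.1.2.1.2 (add F p6):
                        ○ open, literals {p4=0, p5=0, p6=0}.
                  branch 1.2.1.2.2 (add T p5):
                    × closes — contains both p5 and !p5.
          branch 1.2.2 (add T p3):
            F (!p2 && p5): β-rule — branch into F !p2  //  F p5.
              branch 1.2.2.1 (add F !p2):
                T ((p1 && p6) -> p5): β-rule — branch into F (p1 && p6)  //  T p5.
                  branch 1.2.2.1.1 (add F (p1 && p6)):
                    F (p1 && p6): β-rule — branch into F p1  //  F p6.
                      branch 1.2.2.1.1.1 (add F p1):
                        ○ open, literals {p1=0, p2=1, p3=1, p4=0, p5=0, p6=0}.
                      branch 1.2.2.1.1.2 (add F p6):
                        ○ open, literals {p2=1, p3=1, p4=0, p5=0, p6=0}.
                  branch 1.2.2.1.2 (add T p5):
                    × closes — contains both p5 and !p5.
              branch 1.2.2.2 (add F p5):
                T ((p1 && p6) -> p5): β-rule — branch into F (p1 && p6)  //  T p5.
                  branch 1.2.2.2.1 (add F (p1 && p6)):
                    F (p1 && p6): β-rule — branch into F p1  //  F p6.
                      branch 1.2.2.2.1.1 (add F p1):
                        ○ open, literals {p1=0, p3=1, p4=0, p5=0, p6=0}.
                      branch 1.2.2.2.1.2 (add F p6):
                        ○ open, literals {p3=1, p4=0, p5=0, p6=0}.
                  branch 1.2.2.2.2 (add T p5):
                    × closes — contains both p5 and !p5.
  branch 2 (add F !p5, F !p6):
    F ((!p2 && p5) == ((p1 && p6) -> p5)): β-rule — branch into T (!p2 && p5), F ((p1 && p6) -> p5)  //  F (!p2 && p5), T ((p1 && p6) -> p5).
      branch 2.1 (add T (!p2 && p5), F ((p1 && p6) -> p5)):
        T (!p2 && p5): α-rule — add T !p2, T p5.
        F ((p1 && p6) -> p5): α-rule — add T (p1 && p6), F p5.
        × closes — contains both p5 and !p5.
      branch 2.2 (add F (!p2 && p5), T ((p1 && p6) -> p5)):
        T (p4 -> p3): β-rule — branch into F p4  //  T p3.
          branch 2.2.1 (add F p4):
            F (!p2 && p5): β-rule — branch into F !p2  //  F p5.
              branch 2.2.1.1 (add F !p2):
                T ((p1 && p6) -> p5): β-rule — branch into F (p1 && p6)  //  T p5.
                  branch 2.2.1.1.1 (add F (p1 && p6)):
                    F (p1 && p6): β-rule — branch into F p1  //  F p6.
                      branch 2.2.1.1.1.1 (add F p1):
                        ○ open, literals {p1=0, p2=1, p4=0, p5=1, p6=1}.
                      branch 2.2.1.1.1.2 (add F p6):
                        × closes — contains both p6 and !p6.
                  branch 2.2.1.1.2 (add T p5):
                    ○ open, literals {p2=1, p4=0, p5=1, p6=1}.
              branch 2.2.1.2 (add F p5):
                × closes — contains both p5 and !p5.
          branch 2.2.2 (add T p3):
            F (!p2 && p5): β-rule — branch into F !p2  //  F p5.
              branch 2.2.2.1 (add F !p2):
                T ((p1 && p6) -> p5): β-rule — branch into F (p1 && p6)  //  T p5.
                  branch 2.2.2.1.1 (add F (p1 && p6)):
                    F (p1 && p6): β-rule — branch into F p1  //  F p6.
                      branch 2.2.2.1.1.1 (add F p1):
                        ○ open, literals {p1=0, p2=1, p3=1, p4=0, p5=1, p6=1}.
                      branch 2.2.2.1.1.2 (add F p6):
                        × closes — contains both p6 and !p6.
                  branch 2.2.2.1.2 (add T p5):
                    ○ open, literals {p2=1, p3=1, p4=0, p5=1, p6=1}.
              branch 2.2.2.2 (add F p5):
                × closes — contains both p5 and !p5.
10 branches closed, 12 open.
An open branch gives a countermodel: p1=0, p2=1, p4=0, p5=0, p6=0 (unmentioned atoms arbitrary); the premises hold there but the conclusion fails.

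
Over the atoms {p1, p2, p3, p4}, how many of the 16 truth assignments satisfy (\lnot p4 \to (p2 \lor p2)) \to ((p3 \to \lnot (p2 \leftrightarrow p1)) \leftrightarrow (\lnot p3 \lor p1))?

12

Initial set: {((\lnot p4 \to (p2 \lor p2)) \to ((p3 \to \lnot (p2 \leftrightarrow p1)) \leftrightarrow (\lnot p3 \lor p1)))}.
((\lnot p4 \to (p2 \lor p2)) \to ((p3 \to \lnot (p2 \leftrightarrow p1)) \leftrightarrow (\lnot p3 \lor p1))): β-rule — branch into \lnot (\lnot p4 \to (p2 \lor p2))  //  ((p3 \to \lnot (p2 \leftrightarrow p1)) \leftrightarrow (\lnot p3 \lor p1)).
  branch 1 (add \lnot (\lnot p4 \to (p2 \lor p2))):
    \lnot (\lnot p4 \to (p2 \lor p2)): α-rule — add \lnot p4, \lnot (p2 \lor p2).
    \lnot (p2 \lor p2): α-rule — add \lnot p2, \lnot p2.
    ○ open, literals {p2=false, p4=false}.
  branch 2 (add ((p3 \to \lnot (p2 \leftrightarrow p1)) \leftrightarrow (\lnot p3 \lor p1))):
    ((p3 \to \lnot (p2 \leftrightarrow p1)) \leftrightarrow (\lnot p3 \lor p1)): β-rule — branch into (p3 \to \lnot (p2 \leftrightarrow p1)), (\lnot p3 \lor p1)  //  \lnot (p3 \to \lnot (p2 \leftrightarrow p1)), \lnot (\lnot p3 \lor p1).
      branch 2.1 (add (p3 \to \lnot (p2 \leftrightarrow p1)), (\lnot p3 \lor p1)):
        (p3 \to \lnot (p2 \leftrightarrow p1)): β-rule — branch into \lnot p3  //  \lnot (p2 \leftrightarrow p1).
          branch 2.1.1 (add \lnot p3):
            (\lnot p3 \lor p1): β-rule — branch into \lnot p3  //  p1.
              branch 2.1.1.1 (add \lnot p3):
                ○ open, literals {p3=false}.
              branch 2.1.1.2 (add p1):
                ○ open, literals {p1=true, p3=false}.
          branch 2.1.2 (add \lnot (p2 \leftrightarrow p1)):
            (\lnot p3 \lor p1): β-rule — branch into \lnot p3  //  p1.
              branch 2.1.2.1 (add \lnot p3):
                \lnot (p2 \leftrightarrow p1): β-rule — branch into p2, \lnot p1  //  \lnot p2, p1.
                  branch 2.1.2.1.1 (add p2, \lnot p1):
                    ○ open, literals {p1=false, p2=true, p3=false}.
                  branch 2.1.2.1.2 (add \lnot p2, p1):
                    ○ open, literals {p1=true, p2=false, p3=false}.
              branch 2.1.2.2 (add p1):
                \lnot (p2 \leftrightarrow p1): β-rule — branch into p2, \lnot p1  //  \lnot p2, p1.
                  branch 2.1.2.2.1 (add p2, \lnot p1):
                    × closes — contains both p1 and \lnot p1.
                  branch 2.1.2.2.2 (add \lnot p2, p1):
                    ○ open, literals {p1=true, p2=false}.
      branch 2.2 (add \lnot (p3 \to \lnot (p2 \leftrightarrow p1)), \lnot (\lnot p3 \lor p1)):
        \lnot (p3 \to \lnot (p2 \leftrightarrow p1)): α-rule — add p3, \lnot \lnot (p2 \leftrightarrow p1).
        \lnot (\lnot p3 \lor p1): α-rule — add \lnot \lnot p3, \lnot p1.
        \lnot \lnot (p2 \leftrightarrow p1): β-rule — branch into p2, p1  //  \lnot p2, \lnot p1.
          branch 2.2.1 (add p2, p1):
            × closes — contains both p1 and \lnot p1.
          branch 2.2.2 (add \lnot p2, \lnot p1):
            ○ open, literals {p1=false, p2=false, p3=true}.
2 branches closed, 7 open.
Each open branch fixes some atoms; the unmentioned ones are free. Counting distinct full assignments: branch {p2=false, p4=false} (p1, p3) contributes 4 new; branch {p3=false} (p1, p2, p4) contributes 6 new; branch {p1=true, p3=false} (p2, p4) contributes 0 new; branch {p1=false, p2=true, p3=false} (p4) contributes 0 new; branch {p1=true, p2=false, p3=false} (p4) contributes 0 new; branch {p1=true, p2=false} (p3, p4) contributes 1 new; branch {p1=false, p2=false, p3=true} (p4) contributes 1 new. Total: 12.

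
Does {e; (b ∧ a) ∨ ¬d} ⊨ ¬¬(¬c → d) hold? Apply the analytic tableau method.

Initial set: {e; ((b ∧ a) ∨ ¬d); ¬¬¬(¬c → d)}.
¬¬¬(¬c → d): drop double negation, giving ¬(¬c → d).
¬(¬c → d): α-rule — add ¬c, ¬d.
((b ∧ a) ∨ ¬d): β-rule — branch into (b ∧ a)  //  ¬d.
  branch 1 (add (b ∧ a)):
    (b ∧ a): α-rule — add b, a.
    ○ open, literals {a=true, b=true, c=false, d=false, e=true}.
  branch 2 (add ¬d):
    ○ open, literals {c=false, d=false, e=true}.
0 branches closed, 2 open.
An open branch gives a countermodel: a=true, b=true, c=false, d=false, e=true (unmentioned atoms arbitrary); the premises hold there but the conclusion fails.

No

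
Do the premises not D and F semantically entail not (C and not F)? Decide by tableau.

Initial set: {(not D and F); not not (C and not F)}.
(not D and F): α-rule — add not D, F.
not not (C and not F): α-rule — add C, not F.
× closes — contains both F and not F.
All 1 branch closes.
Every branch closed, so the premises entail the conclusion.

Yes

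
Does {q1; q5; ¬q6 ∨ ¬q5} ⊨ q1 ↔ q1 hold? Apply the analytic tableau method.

Yes

Initial set: {T q1; T q5; T (¬q6 ∨ ¬q5); F (q1 ↔ q1)}.
T (¬q6 ∨ ¬q5): β-rule — branch into T ¬q6  //  T ¬q5.
  branch 1 (add T ¬q6):
    F (q1 ↔ q1): β-rule — branch into T q1, F q1  //  F q1, T q1.
      branch 1.1 (add T q1, F q1):
        × closes — contains both q1 and ¬q1.
      branch 1.2 (add F q1, T q1):
        × closes — contains both q1 and ¬q1.
  branch 2 (add T ¬q5):
    × closes — contains both q5 and ¬q5.
All 3 branches close.
Every branch closed, so the premises entail the conclusion.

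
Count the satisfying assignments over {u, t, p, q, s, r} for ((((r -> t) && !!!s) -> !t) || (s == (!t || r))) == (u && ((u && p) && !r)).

16

Initial set: {(((((r -> t) && !!!s) -> !t) || (s == (!t || r))) == (u && ((u && p) && !r)))}.
(((((r -> t) && !!!s) -> !t) || (s == (!t || r))) == (u && ((u && p) && !r))): β-rule — branch into ((((r -> t) && !!!s) -> !t) || (s == (!t || r))), (u && ((u && p) && !r))  //  !((((r -> t) && !!!s) -> !t) || (s == (!t || r))), !(u && ((u && p) && !r)).
  branch 1 (add ((((r -> t) && !!!s) -> !t) || (s == (!t || r))), (u && ((u && p) && !r))):
    (u && ((u && p) && !r)): α-rule — add u, ((u && p) && !r).
    ((u && p) && !r): α-rule — add (u && p), !r.
    (u && p): α-rule — add u, p.
    ((((r -> t) && !!!s) -> !t) || (s == (!t || r))): β-rule — branch into (((r -> t) && !!!s) -> !t)  //  (s == (!t || r)).
      branch 1.1 (add (((r -> t) && !!!s) -> !t)):
        (((r -> t) && !!!s) -> !t): β-rule — branch into !((r -> t) && !!!s)  //  !t.
          branch 1.1.1 (add !((r -> t) && !!!s)):
            !((r -> t) && !!!s): β-rule — branch into !(r -> t)  //  !!!!s.
              branch 1.1.1.1 (add !(r -> t)):
                !(r -> t): α-rule — add r, !t.
                × closes — contains both r and !r.
              branch 1.1.1.2 (add !!!!s):
                !!!!s: drop double negation, giving !!s.
                ○ open, literals {p=true, r=false, s=true, u=true}.
          branch 1.1.2 (add !t):
            ○ open, literals {p=true, r=false, t=false, u=true}.
      branch 1.2 (add (s == (!t || r))):
        (s == (!t || r)): β-rule — branch into s, (!t || r)  //  !s, !(!t || r).
          branch 1.2.1 (add s, (!t || r)):
            (!t || r): β-rule — branch into !t  //  r.
              branch 1.2.1.1 (add !t):
                ○ open, literals {p=true, r=false, s=true, t=false, u=true}.
              branch 1.2.1.2 (add r):
                × closes — contains both r and !r.
          branch 1.2.2 (add !s, !(!t || r)):
            !(!t || r): α-rule — add !!t, !r.
            ○ open, literals {p=true, r=false, s=false, t=true, u=true}.
  branch 2 (add !((((r -> t) && !!!s) -> !t) || (s == (!t || r))), !(u && ((u && p) && !r))):
    !((((r -> t) && !!!s) -> !t) || (s == (!t || r))): α-rule — add !(((r -> t) && !!!s) -> !t), !(s == (!t || r)).
    !(((r -> t) && !!!s) -> !t): α-rule — add ((r -> t) && !!!s), !!t.
    ((r -> t) && !!!s): α-rule — add (r -> t), !!!s.
    !!!s: drop double negation, giving !s.
    !(u && ((u && p) && !r)): β-rule — branch into !u  //  !((u && p) && !r).
      branch 2.1 (add !u):
        !(s == (!t || r)): β-rule — branch into s, !(!t || r)  //  !s, (!t || r).
          branch 2.1.1 (add s, !(!t || r)):
            × closes — contains both s and !s.
          branch 2.1.2 (add !s, (!t || r)):
            (r -> t): β-rule — branch into !r  //  t.
              branch 2.1.2.1 (add !r):
                (!t || r): β-rule — branch into !t  //  r.
                  branch 2.1.2.1.1 (add !t):
                    × closes — contains both t and !t.
                  branch 2.1.2.1.2 (add r):
                    × closes — contains both r and !r.
              branch 2.1.2.2 (add t):
                (!t || r): β-rule — branch into !t  //  r.
                  branch 2.1.2.2.1 (add !t):
                    × closes — contains both t and !t.
                  branch 2.1.2.2.2 (add r):
                    ○ open, literals {r=true, s=false, t=true, u=false}.
      branch 2.2 (add !((u && p) && !r)):
        !(s == (!t || r)): β-rule — branch into s, !(!t || r)  //  !s, (!t || r).
          branch 2.2.1 (add s, !(!t || r)):
            × closes — contains both s and !s.
          branch 2.2.2 (add !s, (!t || r)):
            (r -> t): β-rule — branch into !r  //  t.
              branch 2.2.2.1 (add !r):
                !((u && p) && !r): β-rule — branch into !(u && p)  //  !!r.
                  branch 2.2.2.1.1 (add !(u && p)):
                    (!t || r): β-rule — branch into !t  //  r.
                      branch 2.2.2.1.1.1 (add !t):
                        × closes — contains both t and !t.
                      branch 2.2.2.1.1.2 (add r):
                        × closes — contains both r and !r.
                  branch 2.2.2.1.2 (add !!r):
                    × closes — contains both r and !r.
              branch 2.2.2.2 (add t):
                !((u && p) && !r): β-rule — branch into !(u && p)  //  !!r.
                  branch 2.2.2.2.1 (add !(u && p)):
                    (!t || r): β-rule — branch into !t  //  r.
                      branch 2.2.2.2.1.1 (add !t):
                        × closes — contains both t and !t.
                      branch 2.2.2.2.1.2 (add r):
                        !(u && p): β-rule — branch into !u  //  !p.
                          branch 2.2.2.2.1.2.1 (add !u):
                            ○ open, literals {r=true, s=false, t=true, u=false}.
                          branch 2.2.2.2.1.2.2 (add !p):
                            ○ open, literals {p=false, r=true, s=false, t=true}.
                  branch 2.2.2.2.2 (add !!r):
                    (!t || r): β-rule — branch into !t  //  r.
                      branch 2.2.2.2.2.1 (add !t):
                        × closes — contains both t and !t.
                      branch 2.2.2.2.2.2 (add r):
                        ○ open, literals {r=true, s=false, t=true}.
12 branches closed, 8 open.
Each open branch fixes some atoms; the unmentioned ones are free. Counting distinct full assignments: branch {p=true, r=false, s=true, u=true} (t, q) contributes 4 new; branch {p=true, r=false, t=false, u=true} (q, s) contributes 2 new; branch {p=true, r=false, s=true, t=false, u=true} (q) contributes 0 new; branch {p=true, r=false, s=false, t=true, u=true} (q) contributes 2 new; branch {r=true, s=false, t=true, u=false} (p, q) contributes 4 new; branch {r=true, s=false, t=true, u=false} (p, q) contributes 0 new; branch {p=false, r=true, s=false, t=true} (u, q) contributes 2 new; branch {r=true, s=false, t=true} (u, p, q) contributes 2 new. Total: 16.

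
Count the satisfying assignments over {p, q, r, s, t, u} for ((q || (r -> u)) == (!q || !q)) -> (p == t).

Initial set: {(((q || (r -> u)) == (!q || !q)) -> (p == t))}.
(((q || (r -> u)) == (!q || !q)) -> (p == t)): β-rule — branch into !((q || (r -> u)) == (!q || !q))  //  (p == t).
  branch 1 (add !((q || (r -> u)) == (!q || !q))):
    !((q || (r -> u)) == (!q || !q)): β-rule — branch into (q || (r -> u)), !(!q || !q)  //  !(q || (r -> u)), (!q || !q).
      branch 1.1 (add (q || (r -> u)), !(!q || !q)):
        !(!q || !q): α-rule — add !!q, !!q.
        (q || (r -> u)): β-rule — branch into q  //  (r -> u).
          branch 1.1.1 (add q):
            ○ open, literals {q=T}.
          branch 1.1.2 (add (r -> u)):
            (r -> u): β-rule — branch into !r  //  u.
              branch 1.1.2.1 (add !r):
                ○ open, literals {q=T, r=F}.
              branch 1.1.2.2 (add u):
                ○ open, literals {q=T, u=T}.
      branch 1.2 (add !(q || (r -> u)), (!q || !q)):
        !(q || (r -> u)): α-rule — add !q, !(r -> u).
        !(r -> u): α-rule — add r, !u.
        (!q || !q): β-rule — branch into !q  //  !q.
          branch 1.2.1 (add !q):
            ○ open, literals {q=F, r=T, u=F}.
          branch 1.2.2 (add !q):
            ○ open, literals {q=F, r=T, u=F}.
  branch 2 (add (p == t)):
    (p == t): β-rule — branch into p, t  //  !p, !t.
      branch 2.1 (add p, t):
        ○ open, literals {p=T, t=T}.
      branch 2.2 (add !p, !t):
        ○ open, literals {p=F, t=F}.
0 branches closed, 7 open.
Each open branch fixes some atoms; the unmentioned ones are free. Counting distinct full assignments: branch {q=T} (p, r, s, t, u) contributes 32 new; branch {q=T, r=F} (p, s, t, u) contributes 0 new; branch {q=T, u=T} (p, r, s, t) contributes 0 new; branch {q=F, r=T, u=F} (p, s, t) contributes 8 new; branch {q=F, r=T, u=F} (p, s, t) contributes 0 new; branch {p=T, t=T} (q, r, s, u) contributes 6 new; branch {p=F, t=F} (q, r, s, u) contributes 6 new. Total: 52.

52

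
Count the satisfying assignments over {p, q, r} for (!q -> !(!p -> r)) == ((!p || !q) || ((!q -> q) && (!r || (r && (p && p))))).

5

Initial set: {T ((!q -> !(!p -> r)) == ((!p || !q) || ((!q -> q) && (!r || (r && (p && p))))))}.
T ((!q -> !(!p -> r)) == ((!p || !q) || ((!q -> q) && (!r || (r && (p && p)))))): β-rule — branch into T (!q -> !(!p -> r)), T ((!p || !q) || ((!q -> q) && (!r || (r && (p && p)))))  //  F (!q -> !(!p -> r)), F ((!p || !q) || ((!q -> q) && (!r || (r && (p && p))))).
  branch 1 (add T (!q -> !(!p -> r)), T ((!p || !q) || ((!q -> q) && (!r || (r && (p && p)))))):
    T (!q -> !(!p -> r)): β-rule — branch into F !q  //  T !(!p -> r).
      branch 1.1 (add F !q):
        T ((!p || !q) || ((!q -> q) && (!r || (r && (p && p))))): β-rule — branch into T (!p || !q)  //  T ((!q -> q) && (!r || (r && (p && p)))).
          branch 1.1.1 (add T (!p || !q)):
            T (!p || !q): β-rule — branch into T !p  //  T !q.
              branch 1.1.1.1 (add T !p):
                ○ open, literals {p=0, q=1}.
              branch 1.1.1.2 (add T !q):
                × closes — contains both q and !q.
          branch 1.1.2 (add T ((!q -> q) && (!r || (r && (p && p))))):
            T ((!q -> q) && (!r || (r && (p && p)))): α-rule — add T (!q -> q), T (!r || (r && (p && p))).
            T (!q -> q): β-rule — branch into F !q  //  T q.
              branch 1.1.2.1 (add F !q):
                T (!r || (r && (p && p))): β-rule — branch into T !r  //  T (r && (p && p)).
                  branch 1.1.2.1.1 (add T !r):
                    ○ open, literals {q=1, r=0}.
                  branch 1.1.2.1.2 (add T (r && (p && p))):
                    T (r && (p && p)): α-rule — add T r, T (p && p).
                    T (p && p): α-rule — add T p, T p.
                    ○ open, literals {p=1, q=1, r=1}.
              branch 1.1.2.2 (add T q):
                T (!r || (r && (p && p))): β-rule — branch into T !r  //  T (r && (p && p)).
                  branch 1.1.2.2.1 (add T !r):
                    ○ open, literals {q=1, r=0}.
                  branch 1.1.2.2.2 (add T (r && (p && p))):
                    T (r && (p && p)): α-rule — add T r, T (p && p).
                    T (p && p): α-rule — add T p, T p.
                    ○ open, literals {p=1, q=1, r=1}.
      branch 1.2 (add T !(!p -> r)):
        T !(!p -> r): α-rule — add T !p, F r.
        T ((!p || !q) || ((!q -> q) && (!r || (r && (p && p))))): β-rule — branch into T (!p || !q)  //  T ((!q -> q) && (!r || (r && (p && p)))).
          branch 1.2.1 (add T (!p || !q)):
            T (!p || !q): β-rule — branch into T !p  //  T !q.
              branch 1.2.1.1 (add T !p):
                ○ open, literals {p=0, r=0}.
              branch 1.2.1.2 (add T !q):
                ○ open, literals {p=0, q=0, r=0}.
          branch 1.2.2 (add T ((!q -> q) && (!r || (r && (p && p))))):
            T ((!q -> q) && (!r || (r && (p && p)))): α-rule — add T (!q -> q), T (!r || (r && (p && p))).
            T (!q -> q): β-rule — branch into F !q  //  T q.
              branch 1.2.2.1 (add F !q):
                T (!r || (r && (p && p))): β-rule — branch into T !r  //  T (r && (p && p)).
                  branch 1.2.2.1.1 (add T !r):
                    ○ open, literals {p=0, q=1, r=0}.
                  branch 1.2.2.1.2 (add T (r && (p && p))):
                    T (r && (p && p)): α-rule — add T r, T (p && p).
                    × closes — contains both r and !r.
              branch 1.2.2.2 (add T q):
                T (!r || (r && (p && p))): β-rule — branch into T !r  //  T (r && (p && p)).
                  branch 1.2.2.2.1 (add T !r):
                    ○ open, literals {p=0, q=1, r=0}.
                  branch 1.2.2.2.2 (add T (r && (p && p))):
                    T (r && (p && p)): α-rule — add T r, T (p && p).
                    × closes — contains both r and !r.
  branch 2 (add F (!q -> !(!p -> r)), F ((!p || !q) || ((!q -> q) && (!r || (r && (p && p)))))):
    F (!q -> !(!p -> r)): α-rule — add T !q, F !(!p -> r).
    F ((!p || !q) || ((!q -> q) && (!r || (r && (p && p))))): α-rule — add F (!p || !q), F ((!q -> q) && (!r || (r && (p && p)))).
    F (!p || !q): α-rule — add F !p, F !q.
    × closes — contains both q and !q.
4 branches closed, 9 open.
Each open branch fixes some atoms; the unmentioned ones are free. Counting distinct full assignments: branch {p=0, q=1} (r) contributes 2 new; branch {q=1, r=0} (p) contributes 1 new; branch {p=1, q=1, r=1} (none free) contributes 1 new; branch {q=1, r=0} (p) contributes 0 new; branch {p=1, q=1, r=1} (none free) contributes 0 new; branch {p=0, r=0} (q) contributes 1 new; branch {p=0, q=0, r=0} (none free) contributes 0 new; branch {p=0, q=1, r=0} (none free) contributes 0 new; branch {p=0, q=1, r=0} (none free) contributes 0 new. Total: 5.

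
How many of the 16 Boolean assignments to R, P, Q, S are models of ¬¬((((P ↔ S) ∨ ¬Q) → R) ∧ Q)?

6

Initial set: {T ¬¬((((P ↔ S) ∨ ¬Q) → R) ∧ Q)}.
T ¬¬((((P ↔ S) ∨ ¬Q) → R) ∧ Q): drop double negation, giving T ((((P ↔ S) ∨ ¬Q) → R) ∧ Q).
T ((((P ↔ S) ∨ ¬Q) → R) ∧ Q): α-rule — add T (((P ↔ S) ∨ ¬Q) → R), T Q.
T (((P ↔ S) ∨ ¬Q) → R): β-rule — branch into F ((P ↔ S) ∨ ¬Q)  //  T R.
  branch 1 (add F ((P ↔ S) ∨ ¬Q)):
    F ((P ↔ S) ∨ ¬Q): α-rule — add F (P ↔ S), F ¬Q.
    F (P ↔ S): β-rule — branch into T P, F S  //  F P, T S.
      branch 1.1 (add T P, F S):
        ○ open, literals {P=T, Q=T, S=F}.
      branch 1.2 (add F P, T S):
        ○ open, literals {P=F, Q=T, S=T}.
  branch 2 (add T R):
    ○ open, literals {Q=T, R=T}.
0 branches closed, 3 open.
Each open branch fixes some atoms; the unmentioned ones are free. Counting distinct full assignments: branch {P=T, Q=T, S=F} (R) contributes 2 new; branch {P=F, Q=T, S=T} (R) contributes 2 new; branch {Q=T, R=T} (P, S) contributes 2 new. Total: 6.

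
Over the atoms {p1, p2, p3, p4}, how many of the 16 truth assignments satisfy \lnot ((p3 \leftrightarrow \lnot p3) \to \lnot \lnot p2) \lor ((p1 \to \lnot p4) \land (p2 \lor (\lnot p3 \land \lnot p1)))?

Initial set: {(\lnot ((p3 \leftrightarrow \lnot p3) \to \lnot \lnot p2) \lor ((p1 \to \lnot p4) \land (p2 \lor (\lnot p3 \land \lnot p1))))}.
(\lnot ((p3 \leftrightarrow \lnot p3) \to \lnot \lnot p2) \lor ((p1 \to \lnot p4) \land (p2 \lor (\lnot p3 \land \lnot p1)))): β-rule — branch into \lnot ((p3 \leftrightarrow \lnot p3) \to \lnot \lnot p2)  //  ((p1 \to \lnot p4) \land (p2 \lor (\lnot p3 \land \lnot p1))).
  branch 1 (add \lnot ((p3 \leftrightarrow \lnot p3) \to \lnot \lnot p2)):
    \lnot ((p3 \leftrightarrow \lnot p3) \to \lnot \lnot p2): α-rule — add (p3 \leftrightarrow \lnot p3), \lnot \lnot \lnot p2.
    \lnot \lnot \lnot p2: drop double negation, giving \lnot p2.
    (p3 \leftrightarrow \lnot p3): β-rule — branch into p3, \lnot p3  //  \lnot p3, \lnot \lnot p3.
      branch 1.1 (add p3, \lnot p3):
        × closes — contains both p3 and \lnot p3.
      branch 1.2 (add \lnot p3, \lnot \lnot p3):
        × closes — contains both p3 and \lnot p3.
  branch 2 (add ((p1 \to \lnot p4) \land (p2 \lor (\lnot p3 \land \lnot p1)))):
    ((p1 \to \lnot p4) \land (p2 \lor (\lnot p3 \land \lnot p1))): α-rule — add (p1 \to \lnot p4), (p2 \lor (\lnot p3 \land \lnot p1)).
    (p1 \to \lnot p4): β-rule — branch into \lnot p1  //  \lnot p4.
      branch 2.1 (add \lnot p1):
        (p2 \lor (\lnot p3 \land \lnot p1)): β-rule — branch into p2  //  (\lnot p3 \land \lnot p1).
          branch 2.1.1 (add p2):
            ○ open, literals {p1=0, p2=1}.
          branch 2.1.2 (add (\lnot p3 \land \lnot p1)):
            (\lnot p3 \land \lnot p1): α-rule — add \lnot p3, \lnot p1.
            ○ open, literals {p1=0, p3=0}.
      branch 2.2 (add \lnot p4):
        (p2 \lor (\lnot p3 \land \lnot p1)): β-rule — branch into p2  //  (\lnot p3 \land \lnot p1).
          branch 2.2.1 (add p2):
            ○ open, literals {p2=1, p4=0}.
          branch 2.2.2 (add (\lnot p3 \land \lnot p1)):
            (\lnot p3 \land \lnot p1): α-rule — add \lnot p3, \lnot p1.
            ○ open, literals {p1=0, p3=0, p4=0}.
2 branches closed, 4 open.
Each open branch fixes some atoms; the unmentioned ones are free. Counting distinct full assignments: branch {p1=0, p2=1} (p3, p4) contributes 4 new; branch {p1=0, p3=0} (p2, p4) contributes 2 new; branch {p2=1, p4=0} (p1, p3) contributes 2 new; branch {p1=0, p3=0, p4=0} (p2) contributes 0 new. Total: 8.

8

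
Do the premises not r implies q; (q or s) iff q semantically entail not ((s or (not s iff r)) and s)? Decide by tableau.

No

Initial set: {(not r implies q); ((q or s) iff q); not not ((s or (not s iff r)) and s)}.
not not ((s or (not s iff r)) and s): α-rule — add (s or (not s iff r)), s.
(not r implies q): β-rule — branch into not not r  //  q.
  branch 1 (add not not r):
    ((q or s) iff q): β-rule — branch into (q or s), q  //  not (q or s), not q.
      branch 1.1 (add (q or s), q):
        (s or (not s iff r)): β-rule — branch into s  //  (not s iff r).
          branch 1.1.1 (add s):
            (q or s): β-rule — branch into q  //  s.
              branch 1.1.1.1 (add q):
                ○ open, literals {q=true, r=true, s=true}.
              branch 1.1.1.2 (add s):
                ○ open, literals {q=true, r=true, s=true}.
          branch 1.1.2 (add (not s iff r)):
            (q or s): β-rule — branch into q  //  s.
              branch 1.1.2.1 (add q):
                (not s iff r): β-rule — branch into not s, r  //  not not s, not r.
                  branch 1.1.2.1.1 (add not s, r):
                    × closes — contains both s and not s.
                  branch 1.1.2.1.2 (add not not s, not r):
                    × closes — contains both r and not r.
              branch 1.1.2.2 (add s):
                (not s iff r): β-rule — branch into not s, r  //  not not s, not r.
                  branch 1.1.2.2.1 (add not s, r):
                    × closes — contains both s and not s.
                  branch 1.1.2.2.2 (add not not s, not r):
                    × closes — contains both r and not r.
      branch 1.2 (add not (q or s), not q):
        not (q or s): α-rule — add not q, not s.
        × closes — contains both s and not s.
  branch 2 (add q):
    ((q or s) iff q): β-rule — branch into (q or s), q  //  not (q or s), not q.
      branch 2.1 (add (q or s), q):
        (s or (not s iff r)): β-rule — branch into s  //  (not s iff r).
          branch 2.1.1 (add s):
            (q or s): β-rule — branch into q  //  s.
              branch 2.1.1.1 (add q):
                ○ open, literals {q=true, s=true}.
              branch 2.1.1.2 (add s):
                ○ open, literals {q=true, s=true}.
          branch 2.1.2 (add (not s iff r)):
            (q or s): β-rule — branch into q  //  s.
              branch 2.1.2.1 (add q):
                (not s iff r): β-rule — branch into not s, r  //  not not s, not r.
                  branch 2.1.2.1.1 (add not s, r):
                    × closes — contains both s and not s.
                  branch 2.1.2.1.2 (add not not s, not r):
                    ○ open, literals {q=true, r=false, s=true}.
              branch 2.1.2.2 (add s):
                (not s iff r): β-rule — branch into not s, r  //  not not s, not r.
                  branch 2.1.2.2.1 (add not s, r):
                    × closes — contains both s and not s.
                  branch 2.1.2.2.2 (add not not s, not r):
                    ○ open, literals {q=true, r=false, s=true}.
      branch 2.2 (add not (q or s), not q):
        × closes — contains both q and not q.
8 branches closed, 6 open.
An open branch gives a countermodel: q=true, r=true, s=true (unmentioned atoms arbitrary); the premises hold there but the conclusion fails.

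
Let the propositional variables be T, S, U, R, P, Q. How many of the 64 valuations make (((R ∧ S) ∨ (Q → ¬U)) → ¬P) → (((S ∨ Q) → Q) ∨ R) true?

Initial set: {((((R ∧ S) ∨ (Q → ¬U)) → ¬P) → (((S ∨ Q) → Q) ∨ R))}.
((((R ∧ S) ∨ (Q → ¬U)) → ¬P) → (((S ∨ Q) → Q) ∨ R)): β-rule — branch into ¬(((R ∧ S) ∨ (Q → ¬U)) → ¬P)  //  (((S ∨ Q) → Q) ∨ R).
  branch 1 (add ¬(((R ∧ S) ∨ (Q → ¬U)) → ¬P)):
    ¬(((R ∧ S) ∨ (Q → ¬U)) → ¬P): α-rule — add ((R ∧ S) ∨ (Q → ¬U)), ¬¬P.
    ((R ∧ S) ∨ (Q → ¬U)): β-rule — branch into (R ∧ S)  //  (Q → ¬U).
      branch 1.1 (add (R ∧ S)):
        (R ∧ S): α-rule — add R, S.
        ○ open, literals {P=T, R=T, S=T}.
      branch 1.2 (add (Q → ¬U)):
        (Q → ¬U): β-rule — branch into ¬Q  //  ¬U.
          branch 1.2.1 (add ¬Q):
            ○ open, literals {P=T, Q=F}.
          branch 1.2.2 (add ¬U):
            ○ open, literals {P=T, U=F}.
  branch 2 (add (((S ∨ Q) → Q) ∨ R)):
    (((S ∨ Q) → Q) ∨ R): β-rule — branch into ((S ∨ Q) → Q)  //  R.
      branch 2.1 (add ((S ∨ Q) → Q)):
        ((S ∨ Q) → Q): β-rule — branch into ¬(S ∨ Q)  //  Q.
          branch 2.1.1 (add ¬(S ∨ Q)):
            ¬(S ∨ Q): α-rule — add ¬S, ¬Q.
            ○ open, literals {Q=F, S=F}.
          branch 2.1.2 (add Q):
            ○ open, literals {Q=T}.
      branch 2.2 (add R):
        ○ open, literals {R=T}.
0 branches closed, 6 open.
Each open branch fixes some atoms; the unmentioned ones are free. Counting distinct full assignments: branch {P=T, R=T, S=T} (T, U, Q) contributes 8 new; branch {P=T, Q=F} (T, S, U, R) contributes 12 new; branch {P=T, U=F} (T, S, R, Q) contributes 6 new; branch {Q=F, S=F} (T, U, R, P) contributes 8 new; branch {Q=T} (T, S, U, R, P) contributes 22 new; branch {R=T} (T, S, U, P, Q) contributes 4 new. Total: 60.

60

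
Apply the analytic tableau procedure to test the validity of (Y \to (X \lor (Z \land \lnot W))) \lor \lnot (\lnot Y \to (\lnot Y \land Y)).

Not valid

Assume the negation and expand:
Initial set: {F ((Y \to (X \lor (Z \land \lnot W))) \lor \lnot (\lnot Y \to (\lnot Y \land Y)))}.
F ((Y \to (X \lor (Z \land \lnot W))) \lor \lnot (\lnot Y \to (\lnot Y \land Y))): α-rule — add F (Y \to (X \lor (Z \land \lnot W))), F \lnot (\lnot Y \to (\lnot Y \land Y)).
F (Y \to (X \lor (Z \land \lnot W))): α-rule — add T Y, F (X \lor (Z \land \lnot W)).
F (X \lor (Z \land \lnot W)): α-rule — add F X, F (Z \land \lnot W).
F \lnot (\lnot Y \to (\lnot Y \land Y)): β-rule — branch into F \lnot Y  //  T (\lnot Y \land Y).
  branch 1 (add F \lnot Y):
    F (Z \land \lnot W): β-rule — branch into F Z  //  F \lnot W.
      branch 1.1 (add F Z):
        ○ open, literals {X=F, Y=T, Z=F}.
      branch 1.2 (add F \lnot W):
        ○ open, literals {W=T, X=F, Y=T}.
  branch 2 (add T (\lnot Y \land Y)):
    T (\lnot Y \land Y): α-rule — add T \lnot Y, T Y.
    × closes — contains both Y and \lnot Y.
1 branch closed, 2 open.
An open branch gives a countermodel: X=F, Y=T, Z=F (unmentioned atoms arbitrary); under it the original formula is false.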